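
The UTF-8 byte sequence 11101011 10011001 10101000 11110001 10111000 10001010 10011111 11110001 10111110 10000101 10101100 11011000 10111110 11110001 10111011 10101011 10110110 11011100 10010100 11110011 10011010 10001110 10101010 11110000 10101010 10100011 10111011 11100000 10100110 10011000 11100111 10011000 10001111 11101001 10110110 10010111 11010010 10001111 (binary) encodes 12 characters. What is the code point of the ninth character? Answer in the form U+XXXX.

Offset 0: leading byte 0xEB = 11101011 → 3-byte char #1 = EB 99 A8.
Offset 3: leading byte 0xF1 = 11110001 → 4-byte char #2 = F1 B8 8A 9F.
Offset 7: leading byte 0xF1 = 11110001 → 4-byte char #3 = F1 BE 85 AC.
Offset 11: leading byte 0xD8 = 11011000 → 2-byte char #4 = D8 BE.
Offset 13: leading byte 0xF1 = 11110001 → 4-byte char #5 = F1 BB AB B6.
Offset 17: leading byte 0xDC = 11011100 → 2-byte char #6 = DC 94.
Offset 19: leading byte 0xF3 = 11110011 → 4-byte char #7 = F3 9A 8E AA.
Offset 23: leading byte 0xF0 = 11110000 → 4-byte char #8 = F0 AA A3 BB.
Offset 27: leading byte 0xE0 = 11100000 → 3-byte char #9 = E0 A6 98.
Leading byte 0xE0 = 11100000 matches 1110xxxx → 3-byte sequence.
Byte 1: 0xE0 = 11100000, payload 0000 (4 bits).
Byte 2: 0xA6 = 10100110 (10xxxxxx ✓), payload 100110.
Byte 3: 0x98 = 10011000 (10xxxxxx ✓), payload 011000.
Concatenate: 0000100110011000 = 0x998 (16 bits → U+0998).

U+0998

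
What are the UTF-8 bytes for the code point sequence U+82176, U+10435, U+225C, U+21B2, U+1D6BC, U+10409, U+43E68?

U+82176: 4-byte form → F2 82 85 B6.
U+10435: 4-byte form → F0 90 90 B5.
U+225C: 3-byte form → E2 89 9C.
U+21B2: 3-byte form → E2 86 B2.
U+1D6BC: 4-byte form → F0 9D 9A BC.
U+10409: 4-byte form → F0 90 90 89.
U+43E68: 4-byte form → F1 83 B9 A8.
Concatenated (26 bytes): F2 82 85 B6 F0 90 90 B5 E2 89 9C E2 86 B2 F0 9D 9A BC F0 90 90 89 F1 83 B9 A8.

F2 82 85 B6 F0 90 90 B5 E2 89 9C E2 86 B2 F0 9D 9A BC F0 90 90 89 F1 83 B9 A8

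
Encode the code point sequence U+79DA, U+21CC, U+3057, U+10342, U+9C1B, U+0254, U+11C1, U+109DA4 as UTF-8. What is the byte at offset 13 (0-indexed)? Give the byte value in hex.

0xE9

U+79DA → 3-byte form E7 A7 9A at offsets 0–2.
U+21CC → 3-byte form E2 87 8C at offsets 3–5.
U+3057 → 3-byte form E3 81 97 at offsets 6–8.
U+10342 → 4-byte form F0 90 8D 82 at offsets 9–12.
U+9C1B → 3-byte form E9 B0 9B at offsets 13–15.
Offset 13 falls in char 5's range; it's byte 1 of E9 B0 9B = 0xE9.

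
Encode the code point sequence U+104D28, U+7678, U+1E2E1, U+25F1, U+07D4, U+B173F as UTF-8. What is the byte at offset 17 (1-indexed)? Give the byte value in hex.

0xF2

1-indexed offset 17 is 0-indexed offset 16.
U+104D28 → 4-byte form F4 84 B4 A8 at offsets 0–3.
U+7678 → 3-byte form E7 99 B8 at offsets 4–6.
U+1E2E1 → 4-byte form F0 9E 8B A1 at offsets 7–10.
U+25F1 → 3-byte form E2 97 B1 at offsets 11–13.
U+07D4 → 2-byte form DF 94 at offsets 14–15.
U+B173F → 4-byte form F2 B1 9C BF at offsets 16–19.
Offset 16 falls in char 6's range; it's byte 1 of F2 B1 9C BF = 0xF2.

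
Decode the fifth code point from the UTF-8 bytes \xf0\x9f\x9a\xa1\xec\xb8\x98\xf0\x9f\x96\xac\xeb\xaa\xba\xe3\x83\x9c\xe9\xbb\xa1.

Offset 0: leading byte 0xF0 = 11110000 → 4-byte char #1 = F0 9F 9A A1.
Offset 4: leading byte 0xEC = 11101100 → 3-byte char #2 = EC B8 98.
Offset 7: leading byte 0xF0 = 11110000 → 4-byte char #3 = F0 9F 96 AC.
Offset 11: leading byte 0xEB = 11101011 → 3-byte char #4 = EB AA BA.
Offset 14: leading byte 0xE3 = 11100011 → 3-byte char #5 = E3 83 9C.
Leading byte 0xE3 = 11100011 matches 1110xxxx → 3-byte sequence.
Byte 1: 0xE3 = 11100011, payload 0011 (4 bits).
Byte 2: 0x83 = 10000011 (10xxxxxx ✓), payload 000011.
Byte 3: 0x9C = 10011100 (10xxxxxx ✓), payload 011100.
Concatenate: 0011000011011100 = 0x30DC (16 bits → U+30DC).

U+30DC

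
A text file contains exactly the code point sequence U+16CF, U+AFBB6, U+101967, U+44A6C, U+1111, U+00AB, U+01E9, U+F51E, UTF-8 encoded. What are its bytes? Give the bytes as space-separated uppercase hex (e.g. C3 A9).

U+16CF: 3-byte form → E1 9B 8F.
U+AFBB6: 4-byte form → F2 AF AE B6.
U+101967: 4-byte form → F4 81 A5 A7.
U+44A6C: 4-byte form → F1 84 A9 AC.
U+1111: 3-byte form → E1 84 91.
U+00AB: 2-byte form → C2 AB.
U+01E9: 2-byte form → C7 A9.
U+F51E: 3-byte form → EF 94 9E.
Concatenated (25 bytes): E1 9B 8F F2 AF AE B6 F4 81 A5 A7 F1 84 A9 AC E1 84 91 C2 AB C7 A9 EF 94 9E.

E1 9B 8F F2 AF AE B6 F4 81 A5 A7 F1 84 A9 AC E1 84 91 C2 AB C7 A9 EF 94 9E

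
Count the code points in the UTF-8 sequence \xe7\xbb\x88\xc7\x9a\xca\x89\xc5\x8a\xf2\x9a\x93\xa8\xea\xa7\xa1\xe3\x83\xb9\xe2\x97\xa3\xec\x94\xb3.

Byte at offset 0: 0xE7 = 11100111 → 3-byte char (#1). Advance 3.
Byte at offset 3: 0xC7 = 11000111 → 2-byte char (#2). Advance 2.
Byte at offset 5: 0xCA = 11001010 → 2-byte char (#3). Advance 2.
Byte at offset 7: 0xC5 = 11000101 → 2-byte char (#4). Advance 2.
Byte at offset 9: 0xF2 = 11110010 → 4-byte char (#5). Advance 4.
Byte at offset 13: 0xEA = 11101010 → 3-byte char (#6). Advance 3.
Byte at offset 16: 0xE3 = 11100011 → 3-byte char (#7). Advance 3.
Byte at offset 19: 0xE2 = 11100010 → 3-byte char (#8). Advance 3.
Byte at offset 22: 0xEC = 11101100 → 3-byte char (#9). Advance 3.
Reached end at offset 25 after 9 code points.

9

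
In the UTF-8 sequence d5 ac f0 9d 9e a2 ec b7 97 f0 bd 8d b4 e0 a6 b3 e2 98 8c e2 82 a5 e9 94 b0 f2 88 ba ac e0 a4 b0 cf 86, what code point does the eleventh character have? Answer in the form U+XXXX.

Offset 0: leading byte 0xD5 = 11010101 → 2-byte char #1 = D5 AC.
Offset 2: leading byte 0xF0 = 11110000 → 4-byte char #2 = F0 9D 9E A2.
Offset 6: leading byte 0xEC = 11101100 → 3-byte char #3 = EC B7 97.
Offset 9: leading byte 0xF0 = 11110000 → 4-byte char #4 = F0 BD 8D B4.
Offset 13: leading byte 0xE0 = 11100000 → 3-byte char #5 = E0 A6 B3.
Offset 16: leading byte 0xE2 = 11100010 → 3-byte char #6 = E2 98 8C.
Offset 19: leading byte 0xE2 = 11100010 → 3-byte char #7 = E2 82 A5.
Offset 22: leading byte 0xE9 = 11101001 → 3-byte char #8 = E9 94 B0.
Offset 25: leading byte 0xF2 = 11110010 → 4-byte char #9 = F2 88 BA AC.
Offset 29: leading byte 0xE0 = 11100000 → 3-byte char #10 = E0 A4 B0.
Offset 32: leading byte 0xCF = 11001111 → 2-byte char #11 = CF 86.
Leading byte 0xCF = 11001111 matches 110xxxxx → 2-byte sequence.
Byte 1: 0xCF = 11001111, payload 01111 (5 bits).
Byte 2: 0x86 = 10000110 (10xxxxxx ✓), payload 000110.
Concatenate: 01111000110 = 0x3C6 (11 bits → U+03C6).

U+03C6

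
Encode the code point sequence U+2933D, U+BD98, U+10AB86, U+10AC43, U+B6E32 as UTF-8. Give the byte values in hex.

U+2933D: 4-byte form → F0 A9 8C BD.
U+BD98: 3-byte form → EB B6 98.
U+10AB86: 4-byte form → F4 8A AE 86.
U+10AC43: 4-byte form → F4 8A B1 83.
U+B6E32: 4-byte form → F2 B6 B8 B2.
Concatenated (19 bytes): F0 A9 8C BD EB B6 98 F4 8A AE 86 F4 8A B1 83 F2 B6 B8 B2.

F0 A9 8C BD EB B6 98 F4 8A AE 86 F4 8A B1 83 F2 B6 B8 B2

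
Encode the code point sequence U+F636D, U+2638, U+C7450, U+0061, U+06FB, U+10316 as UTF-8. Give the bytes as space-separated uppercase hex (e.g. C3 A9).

U+F636D: 4-byte form → F3 B6 8D AD.
U+2638: 3-byte form → E2 98 B8.
U+C7450: 4-byte form → F3 87 91 90.
U+0061: 1-byte form → 61.
U+06FB: 2-byte form → DB BB.
U+10316: 4-byte form → F0 90 8C 96.
Concatenated (18 bytes): F3 B6 8D AD E2 98 B8 F3 87 91 90 61 DB BB F0 90 8C 96.

F3 B6 8D AD E2 98 B8 F3 87 91 90 61 DB BB F0 90 8C 96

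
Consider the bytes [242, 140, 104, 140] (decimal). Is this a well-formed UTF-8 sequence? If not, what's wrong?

invalid (non-continuation byte where continuation expected)

Leading byte 0xF2 = 11110010 → 4-byte form.
Byte 3 is 0x68 = 01101000, which is not 10xxxxxx — expected a continuation byte.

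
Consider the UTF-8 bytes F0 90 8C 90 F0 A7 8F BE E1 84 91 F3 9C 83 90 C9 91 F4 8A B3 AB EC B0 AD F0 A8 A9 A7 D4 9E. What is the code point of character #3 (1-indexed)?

Offset 0: leading byte 0xF0 = 11110000 → 4-byte char #1 = F0 90 8C 90.
Offset 4: leading byte 0xF0 = 11110000 → 4-byte char #2 = F0 A7 8F BE.
Offset 8: leading byte 0xE1 = 11100001 → 3-byte char #3 = E1 84 91.
Leading byte 0xE1 = 11100001 matches 1110xxxx → 3-byte sequence.
Byte 1: 0xE1 = 11100001, payload 0001 (4 bits).
Byte 2: 0x84 = 10000100 (10xxxxxx ✓), payload 000100.
Byte 3: 0x91 = 10010001 (10xxxxxx ✓), payload 010001.
Concatenate: 0001000100010001 = 0x1111 (16 bits → U+1111).

U+1111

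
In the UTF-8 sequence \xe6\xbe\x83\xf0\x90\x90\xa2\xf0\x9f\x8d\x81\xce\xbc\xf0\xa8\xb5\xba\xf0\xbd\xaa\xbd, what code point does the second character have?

Offset 0: leading byte 0xE6 = 11100110 → 3-byte char #1 = E6 BE 83.
Offset 3: leading byte 0xF0 = 11110000 → 4-byte char #2 = F0 90 90 A2.
Leading byte 0xF0 = 11110000 matches 11110xxx → 4-byte sequence.
Byte 1: 0xF0 = 11110000, payload 000 (3 bits).
Byte 2: 0x90 = 10010000 (10xxxxxx ✓), payload 010000.
Byte 3: 0x90 = 10010000 (10xxxxxx ✓), payload 010000.
Byte 4: 0xA2 = 10100010 (10xxxxxx ✓), payload 100010.
Concatenate: 000010000010000100010 = 0x10422 (21 bits → U+10422).

U+10422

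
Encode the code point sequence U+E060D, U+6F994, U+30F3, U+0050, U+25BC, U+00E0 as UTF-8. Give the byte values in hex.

U+E060D: 4-byte form → F3 A0 98 8D.
U+6F994: 4-byte form → F1 AF A6 94.
U+30F3: 3-byte form → E3 83 B3.
U+0050: 1-byte form → 50.
U+25BC: 3-byte form → E2 96 BC.
U+00E0: 2-byte form → C3 A0.
Concatenated (17 bytes): F3 A0 98 8D F1 AF A6 94 E3 83 B3 50 E2 96 BC C3 A0.

F3 A0 98 8D F1 AF A6 94 E3 83 B3 50 E2 96 BC C3 A0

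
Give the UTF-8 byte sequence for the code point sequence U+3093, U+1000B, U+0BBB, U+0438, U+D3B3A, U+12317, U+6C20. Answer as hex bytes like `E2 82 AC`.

E3 82 93 F0 90 80 8B E0 AE BB D0 B8 F3 93 AC BA F0 92 8C 97 E6 B0 A0

U+3093: 3-byte form → E3 82 93.
U+1000B: 4-byte form → F0 90 80 8B.
U+0BBB: 3-byte form → E0 AE BB.
U+0438: 2-byte form → D0 B8.
U+D3B3A: 4-byte form → F3 93 AC BA.
U+12317: 4-byte form → F0 92 8C 97.
U+6C20: 3-byte form → E6 B0 A0.
Concatenated (23 bytes): E3 82 93 F0 90 80 8B E0 AE BB D0 B8 F3 93 AC BA F0 92 8C 97 E6 B0 A0.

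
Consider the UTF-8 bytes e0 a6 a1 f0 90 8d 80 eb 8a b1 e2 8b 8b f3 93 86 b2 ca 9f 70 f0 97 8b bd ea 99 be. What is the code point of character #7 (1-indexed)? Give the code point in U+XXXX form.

Offset 0: leading byte 0xE0 = 11100000 → 3-byte char #1 = E0 A6 A1.
Offset 3: leading byte 0xF0 = 11110000 → 4-byte char #2 = F0 90 8D 80.
Offset 7: leading byte 0xEB = 11101011 → 3-byte char #3 = EB 8A B1.
Offset 10: leading byte 0xE2 = 11100010 → 3-byte char #4 = E2 8B 8B.
Offset 13: leading byte 0xF3 = 11110011 → 4-byte char #5 = F3 93 86 B2.
Offset 17: leading byte 0xCA = 11001010 → 2-byte char #6 = CA 9F.
Offset 19: leading byte 0x70 = 01110000 → 1-byte char #7 = 70.
Leading byte 0x70 = 01110000 matches 0xxxxxxx → 1-byte sequence.
Byte 1: 0x70 = 01110000, payload 1110000 (7 bits).
Concatenate: 1110000 = 0x70 (7 bits → U+0070).

U+0070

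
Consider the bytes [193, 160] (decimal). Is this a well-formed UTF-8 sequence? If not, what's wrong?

invalid (overlong encoding)

Leading byte 0xC1 = 11000001 → 2-byte form.
Continuation bytes all match 10xxxxxx. Payload decodes to 0x60.
But 0x60 < 0x80, the minimum for a 2-byte sequence — this is an overlong encoding.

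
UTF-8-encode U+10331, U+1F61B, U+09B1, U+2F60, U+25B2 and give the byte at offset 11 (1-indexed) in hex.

1-indexed offset 11 is 0-indexed offset 10.
U+10331 → 4-byte form F0 90 8C B1 at offsets 0–3.
U+1F61B → 4-byte form F0 9F 98 9B at offsets 4–7.
U+09B1 → 3-byte form E0 A6 B1 at offsets 8–10.
Offset 10 falls in char 3's range; it's byte 3 of E0 A6 B1 = 0xB1.

0xB1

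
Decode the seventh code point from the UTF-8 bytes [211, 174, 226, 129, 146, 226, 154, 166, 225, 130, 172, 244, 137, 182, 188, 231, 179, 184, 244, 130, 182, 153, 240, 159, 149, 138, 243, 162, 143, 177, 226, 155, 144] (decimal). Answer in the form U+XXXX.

Offset 0: leading byte 0xD3 = 11010011 → 2-byte char #1 = D3 AE.
Offset 2: leading byte 0xE2 = 11100010 → 3-byte char #2 = E2 81 92.
Offset 5: leading byte 0xE2 = 11100010 → 3-byte char #3 = E2 9A A6.
Offset 8: leading byte 0xE1 = 11100001 → 3-byte char #4 = E1 82 AC.
Offset 11: leading byte 0xF4 = 11110100 → 4-byte char #5 = F4 89 B6 BC.
Offset 15: leading byte 0xE7 = 11100111 → 3-byte char #6 = E7 B3 B8.
Offset 18: leading byte 0xF4 = 11110100 → 4-byte char #7 = F4 82 B6 99.
Leading byte 0xF4 = 11110100 matches 11110xxx → 4-byte sequence.
Byte 1: 0xF4 = 11110100, payload 100 (3 bits).
Byte 2: 0x82 = 10000010 (10xxxxxx ✓), payload 000010.
Byte 3: 0xB6 = 10110110 (10xxxxxx ✓), payload 110110.
Byte 4: 0x99 = 10011001 (10xxxxxx ✓), payload 011001.
Concatenate: 100000010110110011001 = 0x102D99 (21 bits → U+102D99).

U+102D99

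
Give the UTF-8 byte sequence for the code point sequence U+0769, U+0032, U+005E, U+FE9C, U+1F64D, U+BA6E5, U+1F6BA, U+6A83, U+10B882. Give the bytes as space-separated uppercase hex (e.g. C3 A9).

U+0769: 2-byte form → DD A9.
U+0032: 1-byte form → 32.
U+005E: 1-byte form → 5E.
U+FE9C: 3-byte form → EF BA 9C.
U+1F64D: 4-byte form → F0 9F 99 8D.
U+BA6E5: 4-byte form → F2 BA 9B A5.
U+1F6BA: 4-byte form → F0 9F 9A BA.
U+6A83: 3-byte form → E6 AA 83.
U+10B882: 4-byte form → F4 8B A2 82.
Concatenated (26 bytes): DD A9 32 5E EF BA 9C F0 9F 99 8D F2 BA 9B A5 F0 9F 9A BA E6 AA 83 F4 8B A2 82.

DD A9 32 5E EF BA 9C F0 9F 99 8D F2 BA 9B A5 F0 9F 9A BA E6 AA 83 F4 8B A2 82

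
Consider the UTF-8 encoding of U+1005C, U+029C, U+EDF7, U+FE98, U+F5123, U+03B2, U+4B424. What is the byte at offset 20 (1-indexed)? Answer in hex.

0x8B

1-indexed offset 20 is 0-indexed offset 19.
U+1005C → 4-byte form F0 90 81 9C at offsets 0–3.
U+029C → 2-byte form CA 9C at offsets 4–5.
U+EDF7 → 3-byte form EE B7 B7 at offsets 6–8.
U+FE98 → 3-byte form EF BA 98 at offsets 9–11.
U+F5123 → 4-byte form F3 B5 84 A3 at offsets 12–15.
U+03B2 → 2-byte form CE B2 at offsets 16–17.
U+4B424 → 4-byte form F1 8B 90 A4 at offsets 18–21.
Offset 19 falls in char 7's range; it's byte 2 of F1 8B 90 A4 = 0x8B.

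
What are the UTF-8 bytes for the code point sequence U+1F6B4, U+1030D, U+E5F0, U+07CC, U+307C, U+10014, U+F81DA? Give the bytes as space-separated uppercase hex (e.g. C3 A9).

F0 9F 9A B4 F0 90 8C 8D EE 97 B0 DF 8C E3 81 BC F0 90 80 94 F3 B8 87 9A

U+1F6B4: 4-byte form → F0 9F 9A B4.
U+1030D: 4-byte form → F0 90 8C 8D.
U+E5F0: 3-byte form → EE 97 B0.
U+07CC: 2-byte form → DF 8C.
U+307C: 3-byte form → E3 81 BC.
U+10014: 4-byte form → F0 90 80 94.
U+F81DA: 4-byte form → F3 B8 87 9A.
Concatenated (24 bytes): F0 9F 9A B4 F0 90 8C 8D EE 97 B0 DF 8C E3 81 BC F0 90 80 94 F3 B8 87 9A.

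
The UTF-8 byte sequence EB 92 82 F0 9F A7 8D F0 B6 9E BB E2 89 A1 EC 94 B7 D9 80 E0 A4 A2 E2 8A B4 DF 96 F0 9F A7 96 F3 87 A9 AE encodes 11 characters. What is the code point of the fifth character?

Offset 0: leading byte 0xEB = 11101011 → 3-byte char #1 = EB 92 82.
Offset 3: leading byte 0xF0 = 11110000 → 4-byte char #2 = F0 9F A7 8D.
Offset 7: leading byte 0xF0 = 11110000 → 4-byte char #3 = F0 B6 9E BB.
Offset 11: leading byte 0xE2 = 11100010 → 3-byte char #4 = E2 89 A1.
Offset 14: leading byte 0xEC = 11101100 → 3-byte char #5 = EC 94 B7.
Leading byte 0xEC = 11101100 matches 1110xxxx → 3-byte sequence.
Byte 1: 0xEC = 11101100, payload 1100 (4 bits).
Byte 2: 0x94 = 10010100 (10xxxxxx ✓), payload 010100.
Byte 3: 0xB7 = 10110111 (10xxxxxx ✓), payload 110111.
Concatenate: 1100010100110111 = 0xC537 (16 bits → U+C537).

U+C537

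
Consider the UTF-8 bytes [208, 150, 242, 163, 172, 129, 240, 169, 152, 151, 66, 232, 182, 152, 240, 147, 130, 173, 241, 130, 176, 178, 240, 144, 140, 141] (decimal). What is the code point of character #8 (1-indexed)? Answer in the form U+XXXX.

Offset 0: leading byte 0xD0 = 11010000 → 2-byte char #1 = D0 96.
Offset 2: leading byte 0xF2 = 11110010 → 4-byte char #2 = F2 A3 AC 81.
Offset 6: leading byte 0xF0 = 11110000 → 4-byte char #3 = F0 A9 98 97.
Offset 10: leading byte 0x42 = 01000010 → 1-byte char #4 = 42.
Offset 11: leading byte 0xE8 = 11101000 → 3-byte char #5 = E8 B6 98.
Offset 14: leading byte 0xF0 = 11110000 → 4-byte char #6 = F0 93 82 AD.
Offset 18: leading byte 0xF1 = 11110001 → 4-byte char #7 = F1 82 B0 B2.
Offset 22: leading byte 0xF0 = 11110000 → 4-byte char #8 = F0 90 8C 8D.
Leading byte 0xF0 = 11110000 matches 11110xxx → 4-byte sequence.
Byte 1: 0xF0 = 11110000, payload 000 (3 bits).
Byte 2: 0x90 = 10010000 (10xxxxxx ✓), payload 010000.
Byte 3: 0x8C = 10001100 (10xxxxxx ✓), payload 001100.
Byte 4: 0x8D = 10001101 (10xxxxxx ✓), payload 001101.
Concatenate: 000010000001100001101 = 0x1030D (21 bits → U+1030D).

U+1030D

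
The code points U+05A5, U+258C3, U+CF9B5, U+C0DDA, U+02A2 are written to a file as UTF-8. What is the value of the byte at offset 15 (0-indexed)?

U+05A5 → 2-byte form D6 A5 at offsets 0–1.
U+258C3 → 4-byte form F0 A5 A3 83 at offsets 2–5.
U+CF9B5 → 4-byte form F3 8F A6 B5 at offsets 6–9.
U+C0DDA → 4-byte form F3 80 B7 9A at offsets 10–13.
U+02A2 → 2-byte form CA A2 at offsets 14–15.
Offset 15 falls in char 5's range; it's byte 2 of CA A2 = 0xA2.

0xA2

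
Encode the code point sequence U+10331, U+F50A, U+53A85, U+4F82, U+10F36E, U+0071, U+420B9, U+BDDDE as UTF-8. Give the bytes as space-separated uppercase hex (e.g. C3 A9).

U+10331: 4-byte form → F0 90 8C B1.
U+F50A: 3-byte form → EF 94 8A.
U+53A85: 4-byte form → F1 93 AA 85.
U+4F82: 3-byte form → E4 BE 82.
U+10F36E: 4-byte form → F4 8F 8D AE.
U+0071: 1-byte form → 71.
U+420B9: 4-byte form → F1 82 82 B9.
U+BDDDE: 4-byte form → F2 BD B7 9E.
Concatenated (27 bytes): F0 90 8C B1 EF 94 8A F1 93 AA 85 E4 BE 82 F4 8F 8D AE 71 F1 82 82 B9 F2 BD B7 9E.

F0 90 8C B1 EF 94 8A F1 93 AA 85 E4 BE 82 F4 8F 8D AE 71 F1 82 82 B9 F2 BD B7 9E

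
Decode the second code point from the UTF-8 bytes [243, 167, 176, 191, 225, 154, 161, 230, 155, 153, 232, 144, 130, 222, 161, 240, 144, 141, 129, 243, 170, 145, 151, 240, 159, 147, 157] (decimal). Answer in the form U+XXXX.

Offset 0: leading byte 0xF3 = 11110011 → 4-byte char #1 = F3 A7 B0 BF.
Offset 4: leading byte 0xE1 = 11100001 → 3-byte char #2 = E1 9A A1.
Leading byte 0xE1 = 11100001 matches 1110xxxx → 3-byte sequence.
Byte 1: 0xE1 = 11100001, payload 0001 (4 bits).
Byte 2: 0x9A = 10011010 (10xxxxxx ✓), payload 011010.
Byte 3: 0xA1 = 10100001 (10xxxxxx ✓), payload 100001.
Concatenate: 0001011010100001 = 0x16A1 (16 bits → U+16A1).

U+16A1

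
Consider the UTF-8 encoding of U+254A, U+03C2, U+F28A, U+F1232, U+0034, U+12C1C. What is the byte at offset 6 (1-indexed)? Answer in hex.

0xEF

1-indexed offset 6 is 0-indexed offset 5.
U+254A → 3-byte form E2 95 8A at offsets 0–2.
U+03C2 → 2-byte form CF 82 at offsets 3–4.
U+F28A → 3-byte form EF 8A 8A at offsets 5–7.
Offset 5 falls in char 3's range; it's byte 1 of EF 8A 8A = 0xEF.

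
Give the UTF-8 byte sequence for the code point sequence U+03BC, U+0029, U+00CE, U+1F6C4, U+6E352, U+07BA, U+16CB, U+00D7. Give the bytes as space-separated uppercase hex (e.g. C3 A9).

U+03BC: 2-byte form → CE BC.
U+0029: 1-byte form → 29.
U+00CE: 2-byte form → C3 8E.
U+1F6C4: 4-byte form → F0 9F 9B 84.
U+6E352: 4-byte form → F1 AE 8D 92.
U+07BA: 2-byte form → DE BA.
U+16CB: 3-byte form → E1 9B 8B.
U+00D7: 2-byte form → C3 97.
Concatenated (20 bytes): CE BC 29 C3 8E F0 9F 9B 84 F1 AE 8D 92 DE BA E1 9B 8B C3 97.

CE BC 29 C3 8E F0 9F 9B 84 F1 AE 8D 92 DE BA E1 9B 8B C3 97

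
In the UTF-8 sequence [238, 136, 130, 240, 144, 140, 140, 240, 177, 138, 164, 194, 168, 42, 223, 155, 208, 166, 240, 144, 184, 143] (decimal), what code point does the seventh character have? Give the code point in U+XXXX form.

U+0426

Offset 0: leading byte 0xEE = 11101110 → 3-byte char #1 = EE 88 82.
Offset 3: leading byte 0xF0 = 11110000 → 4-byte char #2 = F0 90 8C 8C.
Offset 7: leading byte 0xF0 = 11110000 → 4-byte char #3 = F0 B1 8A A4.
Offset 11: leading byte 0xC2 = 11000010 → 2-byte char #4 = C2 A8.
Offset 13: leading byte 0x2A = 00101010 → 1-byte char #5 = 2A.
Offset 14: leading byte 0xDF = 11011111 → 2-byte char #6 = DF 9B.
Offset 16: leading byte 0xD0 = 11010000 → 2-byte char #7 = D0 A6.
Leading byte 0xD0 = 11010000 matches 110xxxxx → 2-byte sequence.
Byte 1: 0xD0 = 11010000, payload 10000 (5 bits).
Byte 2: 0xA6 = 10100110 (10xxxxxx ✓), payload 100110.
Concatenate: 10000100110 = 0x426 (11 bits → U+0426).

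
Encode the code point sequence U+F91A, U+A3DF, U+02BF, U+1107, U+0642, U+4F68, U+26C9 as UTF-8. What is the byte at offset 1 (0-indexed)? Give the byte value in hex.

0xA4

U+F91A → 3-byte form EF A4 9A at offsets 0–2.
Offset 1 falls in char 1's range; it's byte 2 of EF A4 9A = 0xA4.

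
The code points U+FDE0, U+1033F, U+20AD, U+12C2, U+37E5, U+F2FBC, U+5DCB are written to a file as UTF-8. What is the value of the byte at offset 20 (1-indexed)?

1-indexed offset 20 is 0-indexed offset 19.
U+FDE0 → 3-byte form EF B7 A0 at offsets 0–2.
U+1033F → 4-byte form F0 90 8C BF at offsets 3–6.
U+20AD → 3-byte form E2 82 AD at offsets 7–9.
U+12C2 → 3-byte form E1 8B 82 at offsets 10–12.
U+37E5 → 3-byte form E3 9F A5 at offsets 13–15.
U+F2FBC → 4-byte form F3 B2 BE BC at offsets 16–19.
Offset 19 falls in char 6's range; it's byte 4 of F3 B2 BE BC = 0xBC.

0xBC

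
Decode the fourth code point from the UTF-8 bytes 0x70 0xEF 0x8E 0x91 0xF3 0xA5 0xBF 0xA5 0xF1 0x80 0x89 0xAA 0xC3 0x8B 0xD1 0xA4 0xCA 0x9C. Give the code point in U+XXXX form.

Offset 0: leading byte 0x70 = 01110000 → 1-byte char #1 = 70.
Offset 1: leading byte 0xEF = 11101111 → 3-byte char #2 = EF 8E 91.
Offset 4: leading byte 0xF3 = 11110011 → 4-byte char #3 = F3 A5 BF A5.
Offset 8: leading byte 0xF1 = 11110001 → 4-byte char #4 = F1 80 89 AA.
Leading byte 0xF1 = 11110001 matches 11110xxx → 4-byte sequence.
Byte 1: 0xF1 = 11110001, payload 001 (3 bits).
Byte 2: 0x80 = 10000000 (10xxxxxx ✓), payload 000000.
Byte 3: 0x89 = 10001001 (10xxxxxx ✓), payload 001001.
Byte 4: 0xAA = 10101010 (10xxxxxx ✓), payload 101010.
Concatenate: 001000000001001101010 = 0x4026A (21 bits → U+4026A).

U+4026A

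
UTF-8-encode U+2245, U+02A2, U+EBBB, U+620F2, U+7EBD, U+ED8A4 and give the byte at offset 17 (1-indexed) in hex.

0xAD

1-indexed offset 17 is 0-indexed offset 16.
U+2245 → 3-byte form E2 89 85 at offsets 0–2.
U+02A2 → 2-byte form CA A2 at offsets 3–4.
U+EBBB → 3-byte form EE AE BB at offsets 5–7.
U+620F2 → 4-byte form F1 A2 83 B2 at offsets 8–11.
U+7EBD → 3-byte form E7 BA BD at offsets 12–14.
U+ED8A4 → 4-byte form F3 AD A2 A4 at offsets 15–18.
Offset 16 falls in char 6's range; it's byte 2 of F3 AD A2 A4 = 0xAD.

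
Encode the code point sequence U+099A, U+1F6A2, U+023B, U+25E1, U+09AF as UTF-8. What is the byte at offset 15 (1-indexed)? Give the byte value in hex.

1-indexed offset 15 is 0-indexed offset 14.
U+099A → 3-byte form E0 A6 9A at offsets 0–2.
U+1F6A2 → 4-byte form F0 9F 9A A2 at offsets 3–6.
U+023B → 2-byte form C8 BB at offsets 7–8.
U+25E1 → 3-byte form E2 97 A1 at offsets 9–11.
U+09AF → 3-byte form E0 A6 AF at offsets 12–14.
Offset 14 falls in char 5's range; it's byte 3 of E0 A6 AF = 0xAF.

0xAF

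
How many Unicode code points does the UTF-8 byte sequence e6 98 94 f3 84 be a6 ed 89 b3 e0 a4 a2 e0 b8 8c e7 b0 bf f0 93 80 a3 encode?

7

Byte at offset 0: 0xE6 = 11100110 → 3-byte char (#1). Advance 3.
Byte at offset 3: 0xF3 = 11110011 → 4-byte char (#2). Advance 4.
Byte at offset 7: 0xED = 11101101 → 3-byte char (#3). Advance 3.
Byte at offset 10: 0xE0 = 11100000 → 3-byte char (#4). Advance 3.
Byte at offset 13: 0xE0 = 11100000 → 3-byte char (#5). Advance 3.
Byte at offset 16: 0xE7 = 11100111 → 3-byte char (#6). Advance 3.
Byte at offset 19: 0xF0 = 11110000 → 4-byte char (#7). Advance 4.
Reached end at offset 23 after 7 code points.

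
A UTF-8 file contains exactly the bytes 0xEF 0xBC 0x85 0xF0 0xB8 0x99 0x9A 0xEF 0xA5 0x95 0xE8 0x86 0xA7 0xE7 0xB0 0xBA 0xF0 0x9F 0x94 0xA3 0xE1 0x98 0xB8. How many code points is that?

7

Byte at offset 0: 0xEF = 11101111 → 3-byte char (#1). Advance 3.
Byte at offset 3: 0xF0 = 11110000 → 4-byte char (#2). Advance 4.
Byte at offset 7: 0xEF = 11101111 → 3-byte char (#3). Advance 3.
Byte at offset 10: 0xE8 = 11101000 → 3-byte char (#4). Advance 3.
Byte at offset 13: 0xE7 = 11100111 → 3-byte char (#5). Advance 3.
Byte at offset 16: 0xF0 = 11110000 → 4-byte char (#6). Advance 4.
Byte at offset 20: 0xE1 = 11100001 → 3-byte char (#7). Advance 3.
Reached end at offset 23 after 7 code points.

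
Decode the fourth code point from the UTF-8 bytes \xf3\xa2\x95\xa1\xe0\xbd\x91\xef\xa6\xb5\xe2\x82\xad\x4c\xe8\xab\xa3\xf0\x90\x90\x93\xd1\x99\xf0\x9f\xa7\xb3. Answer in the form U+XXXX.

U+20AD

Offset 0: leading byte 0xF3 = 11110011 → 4-byte char #1 = F3 A2 95 A1.
Offset 4: leading byte 0xE0 = 11100000 → 3-byte char #2 = E0 BD 91.
Offset 7: leading byte 0xEF = 11101111 → 3-byte char #3 = EF A6 B5.
Offset 10: leading byte 0xE2 = 11100010 → 3-byte char #4 = E2 82 AD.
Leading byte 0xE2 = 11100010 matches 1110xxxx → 3-byte sequence.
Byte 1: 0xE2 = 11100010, payload 0010 (4 bits).
Byte 2: 0x82 = 10000010 (10xxxxxx ✓), payload 000010.
Byte 3: 0xAD = 10101101 (10xxxxxx ✓), payload 101101.
Concatenate: 0010000010101101 = 0x20AD (16 bits → U+20AD).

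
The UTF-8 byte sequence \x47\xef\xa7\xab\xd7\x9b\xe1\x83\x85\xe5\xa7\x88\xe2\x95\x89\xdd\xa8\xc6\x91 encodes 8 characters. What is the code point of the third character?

U+05DB

Offset 0: leading byte 0x47 = 01000111 → 1-byte char #1 = 47.
Offset 1: leading byte 0xEF = 11101111 → 3-byte char #2 = EF A7 AB.
Offset 4: leading byte 0xD7 = 11010111 → 2-byte char #3 = D7 9B.
Leading byte 0xD7 = 11010111 matches 110xxxxx → 2-byte sequence.
Byte 1: 0xD7 = 11010111, payload 10111 (5 bits).
Byte 2: 0x9B = 10011011 (10xxxxxx ✓), payload 011011.
Concatenate: 10111011011 = 0x5DB (11 bits → U+05DB).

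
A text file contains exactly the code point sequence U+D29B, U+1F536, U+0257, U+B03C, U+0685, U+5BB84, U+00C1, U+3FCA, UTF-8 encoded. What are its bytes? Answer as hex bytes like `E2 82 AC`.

U+D29B: 3-byte form → ED 8A 9B.
U+1F536: 4-byte form → F0 9F 94 B6.
U+0257: 2-byte form → C9 97.
U+B03C: 3-byte form → EB 80 BC.
U+0685: 2-byte form → DA 85.
U+5BB84: 4-byte form → F1 9B AE 84.
U+00C1: 2-byte form → C3 81.
U+3FCA: 3-byte form → E3 BF 8A.
Concatenated (23 bytes): ED 8A 9B F0 9F 94 B6 C9 97 EB 80 BC DA 85 F1 9B AE 84 C3 81 E3 BF 8A.

ED 8A 9B F0 9F 94 B6 C9 97 EB 80 BC DA 85 F1 9B AE 84 C3 81 E3 BF 8A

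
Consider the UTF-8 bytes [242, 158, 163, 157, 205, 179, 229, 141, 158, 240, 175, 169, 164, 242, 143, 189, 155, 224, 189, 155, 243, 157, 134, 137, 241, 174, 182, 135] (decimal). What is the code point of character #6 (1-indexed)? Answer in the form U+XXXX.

Offset 0: leading byte 0xF2 = 11110010 → 4-byte char #1 = F2 9E A3 9D.
Offset 4: leading byte 0xCD = 11001101 → 2-byte char #2 = CD B3.
Offset 6: leading byte 0xE5 = 11100101 → 3-byte char #3 = E5 8D 9E.
Offset 9: leading byte 0xF0 = 11110000 → 4-byte char #4 = F0 AF A9 A4.
Offset 13: leading byte 0xF2 = 11110010 → 4-byte char #5 = F2 8F BD 9B.
Offset 17: leading byte 0xE0 = 11100000 → 3-byte char #6 = E0 BD 9B.
Leading byte 0xE0 = 11100000 matches 1110xxxx → 3-byte sequence.
Byte 1: 0xE0 = 11100000, payload 0000 (4 bits).
Byte 2: 0xBD = 10111101 (10xxxxxx ✓), payload 111101.
Byte 3: 0x9B = 10011011 (10xxxxxx ✓), payload 011011.
Concatenate: 0000111101011011 = 0xF5B (16 bits → U+0F5B).

U+0F5B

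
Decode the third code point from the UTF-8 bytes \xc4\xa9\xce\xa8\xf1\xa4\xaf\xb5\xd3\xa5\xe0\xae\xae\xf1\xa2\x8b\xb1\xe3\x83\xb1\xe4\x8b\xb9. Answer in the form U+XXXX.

U+64BF5

Offset 0: leading byte 0xC4 = 11000100 → 2-byte char #1 = C4 A9.
Offset 2: leading byte 0xCE = 11001110 → 2-byte char #2 = CE A8.
Offset 4: leading byte 0xF1 = 11110001 → 4-byte char #3 = F1 A4 AF B5.
Leading byte 0xF1 = 11110001 matches 11110xxx → 4-byte sequence.
Byte 1: 0xF1 = 11110001, payload 001 (3 bits).
Byte 2: 0xA4 = 10100100 (10xxxxxx ✓), payload 100100.
Byte 3: 0xAF = 10101111 (10xxxxxx ✓), payload 101111.
Byte 4: 0xB5 = 10110101 (10xxxxxx ✓), payload 110101.
Concatenate: 001100100101111110101 = 0x64BF5 (21 bits → U+64BF5).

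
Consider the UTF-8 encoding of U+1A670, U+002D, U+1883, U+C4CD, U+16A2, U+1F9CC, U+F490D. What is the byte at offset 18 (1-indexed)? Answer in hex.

1-indexed offset 18 is 0-indexed offset 17.
U+1A670 → 4-byte form F0 9A 99 B0 at offsets 0–3.
U+002D → 1-byte form 2D at offsets 4–4.
U+1883 → 3-byte form E1 A2 83 at offsets 5–7.
U+C4CD → 3-byte form EC 93 8D at offsets 8–10.
U+16A2 → 3-byte form E1 9A A2 at offsets 11–13.
U+1F9CC → 4-byte form F0 9F A7 8C at offsets 14–17.
Offset 17 falls in char 6's range; it's byte 4 of F0 9F A7 8C = 0x8C.

0x8C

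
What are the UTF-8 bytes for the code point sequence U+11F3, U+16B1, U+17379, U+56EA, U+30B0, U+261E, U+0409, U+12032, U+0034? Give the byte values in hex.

U+11F3: 3-byte form → E1 87 B3.
U+16B1: 3-byte form → E1 9A B1.
U+17379: 4-byte form → F0 97 8D B9.
U+56EA: 3-byte form → E5 9B AA.
U+30B0: 3-byte form → E3 82 B0.
U+261E: 3-byte form → E2 98 9E.
U+0409: 2-byte form → D0 89.
U+12032: 4-byte form → F0 92 80 B2.
U+0034: 1-byte form → 34.
Concatenated (26 bytes): E1 87 B3 E1 9A B1 F0 97 8D B9 E5 9B AA E3 82 B0 E2 98 9E D0 89 F0 92 80 B2 34.

E1 87 B3 E1 9A B1 F0 97 8D B9 E5 9B AA E3 82 B0 E2 98 9E D0 89 F0 92 80 B2 34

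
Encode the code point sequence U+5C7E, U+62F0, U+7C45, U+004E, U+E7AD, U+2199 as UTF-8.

U+5C7E: 3-byte form → E5 B1 BE.
U+62F0: 3-byte form → E6 8B B0.
U+7C45: 3-byte form → E7 B1 85.
U+004E: 1-byte form → 4E.
U+E7AD: 3-byte form → EE 9E AD.
U+2199: 3-byte form → E2 86 99.
Concatenated (16 bytes): E5 B1 BE E6 8B B0 E7 B1 85 4E EE 9E AD E2 86 99.

E5 B1 BE E6 8B B0 E7 B1 85 4E EE 9E AD E2 86 99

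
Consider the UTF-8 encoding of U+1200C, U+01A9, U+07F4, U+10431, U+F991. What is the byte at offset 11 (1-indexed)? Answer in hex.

0x90

1-indexed offset 11 is 0-indexed offset 10.
U+1200C → 4-byte form F0 92 80 8C at offsets 0–3.
U+01A9 → 2-byte form C6 A9 at offsets 4–5.
U+07F4 → 2-byte form DF B4 at offsets 6–7.
U+10431 → 4-byte form F0 90 90 B1 at offsets 8–11.
Offset 10 falls in char 4's range; it's byte 3 of F0 90 90 B1 = 0x90.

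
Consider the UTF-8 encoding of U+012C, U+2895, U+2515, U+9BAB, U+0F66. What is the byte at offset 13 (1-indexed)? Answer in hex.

0xBD

1-indexed offset 13 is 0-indexed offset 12.
U+012C → 2-byte form C4 AC at offsets 0–1.
U+2895 → 3-byte form E2 A2 95 at offsets 2–4.
U+2515 → 3-byte form E2 94 95 at offsets 5–7.
U+9BAB → 3-byte form E9 AE AB at offsets 8–10.
U+0F66 → 3-byte form E0 BD A6 at offsets 11–13.
Offset 12 falls in char 5's range; it's byte 2 of E0 BD A6 = 0xBD.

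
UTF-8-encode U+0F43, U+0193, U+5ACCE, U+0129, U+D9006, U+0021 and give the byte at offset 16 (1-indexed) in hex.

0x21

1-indexed offset 16 is 0-indexed offset 15.
U+0F43 → 3-byte form E0 BD 83 at offsets 0–2.
U+0193 → 2-byte form C6 93 at offsets 3–4.
U+5ACCE → 4-byte form F1 9A B3 8E at offsets 5–8.
U+0129 → 2-byte form C4 A9 at offsets 9–10.
U+D9006 → 4-byte form F3 99 80 86 at offsets 11–14.
U+0021 → 1-byte form 21 at offsets 15–15.
Offset 15 falls in char 6's range; it's byte 1 of 21 = 0x21.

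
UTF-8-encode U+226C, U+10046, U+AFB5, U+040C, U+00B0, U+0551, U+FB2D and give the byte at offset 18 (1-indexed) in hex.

1-indexed offset 18 is 0-indexed offset 17.
U+226C → 3-byte form E2 89 AC at offsets 0–2.
U+10046 → 4-byte form F0 90 81 86 at offsets 3–6.
U+AFB5 → 3-byte form EA BE B5 at offsets 7–9.
U+040C → 2-byte form D0 8C at offsets 10–11.
U+00B0 → 2-byte form C2 B0 at offsets 12–13.
U+0551 → 2-byte form D5 91 at offsets 14–15.
U+FB2D → 3-byte form EF AC AD at offsets 16–18.
Offset 17 falls in char 7's range; it's byte 2 of EF AC AD = 0xAC.

0xAC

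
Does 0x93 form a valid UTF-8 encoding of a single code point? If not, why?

invalid (continuation byte with no leading byte)

Byte 0x93 = 10010011 has the form 10xxxxxx — a continuation byte — but there is no preceding leading byte.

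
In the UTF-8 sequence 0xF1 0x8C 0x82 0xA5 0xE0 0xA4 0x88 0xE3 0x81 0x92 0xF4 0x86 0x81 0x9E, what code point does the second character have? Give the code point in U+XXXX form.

U+0908

Offset 0: leading byte 0xF1 = 11110001 → 4-byte char #1 = F1 8C 82 A5.
Offset 4: leading byte 0xE0 = 11100000 → 3-byte char #2 = E0 A4 88.
Leading byte 0xE0 = 11100000 matches 1110xxxx → 3-byte sequence.
Byte 1: 0xE0 = 11100000, payload 0000 (4 bits).
Byte 2: 0xA4 = 10100100 (10xxxxxx ✓), payload 100100.
Byte 3: 0x88 = 10001000 (10xxxxxx ✓), payload 001000.
Concatenate: 0000100100001000 = 0x908 (16 bits → U+0908).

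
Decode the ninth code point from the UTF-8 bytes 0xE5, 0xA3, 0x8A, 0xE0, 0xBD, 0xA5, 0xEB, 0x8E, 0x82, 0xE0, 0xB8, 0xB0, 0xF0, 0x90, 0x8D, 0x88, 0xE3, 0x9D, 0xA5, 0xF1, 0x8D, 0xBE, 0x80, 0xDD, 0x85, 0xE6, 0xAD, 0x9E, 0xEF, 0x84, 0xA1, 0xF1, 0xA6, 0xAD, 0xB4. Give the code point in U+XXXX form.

U+6B5E

Offset 0: leading byte 0xE5 = 11100101 → 3-byte char #1 = E5 A3 8A.
Offset 3: leading byte 0xE0 = 11100000 → 3-byte char #2 = E0 BD A5.
Offset 6: leading byte 0xEB = 11101011 → 3-byte char #3 = EB 8E 82.
Offset 9: leading byte 0xE0 = 11100000 → 3-byte char #4 = E0 B8 B0.
Offset 12: leading byte 0xF0 = 11110000 → 4-byte char #5 = F0 90 8D 88.
Offset 16: leading byte 0xE3 = 11100011 → 3-byte char #6 = E3 9D A5.
Offset 19: leading byte 0xF1 = 11110001 → 4-byte char #7 = F1 8D BE 80.
Offset 23: leading byte 0xDD = 11011101 → 2-byte char #8 = DD 85.
Offset 25: leading byte 0xE6 = 11100110 → 3-byte char #9 = E6 AD 9E.
Leading byte 0xE6 = 11100110 matches 1110xxxx → 3-byte sequence.
Byte 1: 0xE6 = 11100110, payload 0110 (4 bits).
Byte 2: 0xAD = 10101101 (10xxxxxx ✓), payload 101101.
Byte 3: 0x9E = 10011110 (10xxxxxx ✓), payload 011110.
Concatenate: 0110101101011110 = 0x6B5E (16 bits → U+6B5E).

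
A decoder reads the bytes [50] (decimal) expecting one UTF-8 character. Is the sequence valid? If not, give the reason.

valid

Leading byte 0x32 = 00110010 → 1-byte form.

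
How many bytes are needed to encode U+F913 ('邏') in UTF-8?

U+F913 = 0xF913. UTF-8 uses 1 byte below 0x80, 2 below 0x800, 3 below 0x10000, 4 up to 0x10FFFF. 0xF913 is in U+0800–U+FFFF → 3 bytes.

3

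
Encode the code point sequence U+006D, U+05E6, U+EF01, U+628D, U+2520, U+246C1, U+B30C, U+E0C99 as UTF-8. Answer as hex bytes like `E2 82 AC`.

U+006D: 1-byte form → 6D.
U+05E6: 2-byte form → D7 A6.
U+EF01: 3-byte form → EE BC 81.
U+628D: 3-byte form → E6 8A 8D.
U+2520: 3-byte form → E2 94 A0.
U+246C1: 4-byte form → F0 A4 9B 81.
U+B30C: 3-byte form → EB 8C 8C.
U+E0C99: 4-byte form → F3 A0 B2 99.
Concatenated (23 bytes): 6D D7 A6 EE BC 81 E6 8A 8D E2 94 A0 F0 A4 9B 81 EB 8C 8C F3 A0 B2 99.

6D D7 A6 EE BC 81 E6 8A 8D E2 94 A0 F0 A4 9B 81 EB 8C 8C F3 A0 B2 99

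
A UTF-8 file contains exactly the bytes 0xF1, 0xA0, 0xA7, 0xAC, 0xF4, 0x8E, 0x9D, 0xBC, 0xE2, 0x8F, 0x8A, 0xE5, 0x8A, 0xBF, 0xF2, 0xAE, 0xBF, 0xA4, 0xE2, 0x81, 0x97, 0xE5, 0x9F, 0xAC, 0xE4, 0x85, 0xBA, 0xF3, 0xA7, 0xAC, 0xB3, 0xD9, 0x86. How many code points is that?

10

Byte at offset 0: 0xF1 = 11110001 → 4-byte char (#1). Advance 4.
Byte at offset 4: 0xF4 = 11110100 → 4-byte char (#2). Advance 4.
Byte at offset 8: 0xE2 = 11100010 → 3-byte char (#3). Advance 3.
Byte at offset 11: 0xE5 = 11100101 → 3-byte char (#4). Advance 3.
Byte at offset 14: 0xF2 = 11110010 → 4-byte char (#5). Advance 4.
Byte at offset 18: 0xE2 = 11100010 → 3-byte char (#6). Advance 3.
Byte at offset 21: 0xE5 = 11100101 → 3-byte char (#7). Advance 3.
Byte at offset 24: 0xE4 = 11100100 → 3-byte char (#8). Advance 3.
Byte at offset 27: 0xF3 = 11110011 → 4-byte char (#9). Advance 4.
Byte at offset 31: 0xD9 = 11011001 → 2-byte char (#10). Advance 2.
Reached end at offset 33 after 10 code points.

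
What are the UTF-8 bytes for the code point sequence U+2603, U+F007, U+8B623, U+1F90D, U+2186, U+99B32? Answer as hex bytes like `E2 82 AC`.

E2 98 83 EF 80 87 F2 8B 98 A3 F0 9F A4 8D E2 86 86 F2 99 AC B2

U+2603: 3-byte form → E2 98 83.
U+F007: 3-byte form → EF 80 87.
U+8B623: 4-byte form → F2 8B 98 A3.
U+1F90D: 4-byte form → F0 9F A4 8D.
U+2186: 3-byte form → E2 86 86.
U+99B32: 4-byte form → F2 99 AC B2.
Concatenated (21 bytes): E2 98 83 EF 80 87 F2 8B 98 A3 F0 9F A4 8D E2 86 86 F2 99 AC B2.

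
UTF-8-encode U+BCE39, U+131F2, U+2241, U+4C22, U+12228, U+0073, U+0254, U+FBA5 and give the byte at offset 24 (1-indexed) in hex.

1-indexed offset 24 is 0-indexed offset 23.
U+BCE39 → 4-byte form F2 BC B8 B9 at offsets 0–3.
U+131F2 → 4-byte form F0 93 87 B2 at offsets 4–7.
U+2241 → 3-byte form E2 89 81 at offsets 8–10.
U+4C22 → 3-byte form E4 B0 A2 at offsets 11–13.
U+12228 → 4-byte form F0 92 88 A8 at offsets 14–17.
U+0073 → 1-byte form 73 at offsets 18–18.
U+0254 → 2-byte form C9 94 at offsets 19–20.
U+FBA5 → 3-byte form EF AE A5 at offsets 21–23.
Offset 23 falls in char 8's range; it's byte 3 of EF AE A5 = 0xA5.

0xA5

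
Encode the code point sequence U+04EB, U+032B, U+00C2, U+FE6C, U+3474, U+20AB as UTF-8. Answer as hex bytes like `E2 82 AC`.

U+04EB: 2-byte form → D3 AB.
U+032B: 2-byte form → CC AB.
U+00C2: 2-byte form → C3 82.
U+FE6C: 3-byte form → EF B9 AC.
U+3474: 3-byte form → E3 91 B4.
U+20AB: 3-byte form → E2 82 AB.
Concatenated (15 bytes): D3 AB CC AB C3 82 EF B9 AC E3 91 B4 E2 82 AB.

D3 AB CC AB C3 82 EF B9 AC E3 91 B4 E2 82 AB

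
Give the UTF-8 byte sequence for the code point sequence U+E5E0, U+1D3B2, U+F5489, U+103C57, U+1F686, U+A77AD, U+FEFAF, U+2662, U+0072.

U+E5E0: 3-byte form → EE 97 A0.
U+1D3B2: 4-byte form → F0 9D 8E B2.
U+F5489: 4-byte form → F3 B5 92 89.
U+103C57: 4-byte form → F4 83 B1 97.
U+1F686: 4-byte form → F0 9F 9A 86.
U+A77AD: 4-byte form → F2 A7 9E AD.
U+FEFAF: 4-byte form → F3 BE BE AF.
U+2662: 3-byte form → E2 99 A2.
U+0072: 1-byte form → 72.
Concatenated (31 bytes): EE 97 A0 F0 9D 8E B2 F3 B5 92 89 F4 83 B1 97 F0 9F 9A 86 F2 A7 9E AD F3 BE BE AF E2 99 A2 72.

EE 97 A0 F0 9D 8E B2 F3 B5 92 89 F4 83 B1 97 F0 9F 9A 86 F2 A7 9E AD F3 BE BE AF E2 99 A2 72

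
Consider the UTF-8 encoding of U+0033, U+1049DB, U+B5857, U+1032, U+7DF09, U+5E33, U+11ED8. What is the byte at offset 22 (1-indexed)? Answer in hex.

0xBB

1-indexed offset 22 is 0-indexed offset 21.
U+0033 → 1-byte form 33 at offsets 0–0.
U+1049DB → 4-byte form F4 84 A7 9B at offsets 1–4.
U+B5857 → 4-byte form F2 B5 A1 97 at offsets 5–8.
U+1032 → 3-byte form E1 80 B2 at offsets 9–11.
U+7DF09 → 4-byte form F1 BD BC 89 at offsets 12–15.
U+5E33 → 3-byte form E5 B8 B3 at offsets 16–18.
U+11ED8 → 4-byte form F0 91 BB 98 at offsets 19–22.
Offset 21 falls in char 7's range; it's byte 3 of F0 91 BB 98 = 0xBB.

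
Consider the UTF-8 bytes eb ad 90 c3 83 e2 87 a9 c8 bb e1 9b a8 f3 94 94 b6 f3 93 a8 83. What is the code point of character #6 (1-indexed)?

Offset 0: leading byte 0xEB = 11101011 → 3-byte char #1 = EB AD 90.
Offset 3: leading byte 0xC3 = 11000011 → 2-byte char #2 = C3 83.
Offset 5: leading byte 0xE2 = 11100010 → 3-byte char #3 = E2 87 A9.
Offset 8: leading byte 0xC8 = 11001000 → 2-byte char #4 = C8 BB.
Offset 10: leading byte 0xE1 = 11100001 → 3-byte char #5 = E1 9B A8.
Offset 13: leading byte 0xF3 = 11110011 → 4-byte char #6 = F3 94 94 B6.
Leading byte 0xF3 = 11110011 matches 11110xxx → 4-byte sequence.
Byte 1: 0xF3 = 11110011, payload 011 (3 bits).
Byte 2: 0x94 = 10010100 (10xxxxxx ✓), payload 010100.
Byte 3: 0x94 = 10010100 (10xxxxxx ✓), payload 010100.
Byte 4: 0xB6 = 10110110 (10xxxxxx ✓), payload 110110.
Concatenate: 011010100010100110110 = 0xD4536 (21 bits → U+D4536).

U+D4536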